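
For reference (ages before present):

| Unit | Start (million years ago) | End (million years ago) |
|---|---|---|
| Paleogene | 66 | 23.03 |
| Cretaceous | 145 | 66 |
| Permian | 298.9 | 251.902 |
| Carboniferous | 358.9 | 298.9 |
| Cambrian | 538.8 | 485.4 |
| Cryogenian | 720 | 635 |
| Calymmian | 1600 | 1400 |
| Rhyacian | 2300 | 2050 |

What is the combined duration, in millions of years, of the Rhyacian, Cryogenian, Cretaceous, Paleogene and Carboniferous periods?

516.97 million years

Each duration: Rhyacian = 250; Cryogenian = 85; Cretaceous = 79; Paleogene = 42.97; Carboniferous = 60.
Sum: 250 + 85 + 79 + 42.97 + 60 = 516.97 Myr.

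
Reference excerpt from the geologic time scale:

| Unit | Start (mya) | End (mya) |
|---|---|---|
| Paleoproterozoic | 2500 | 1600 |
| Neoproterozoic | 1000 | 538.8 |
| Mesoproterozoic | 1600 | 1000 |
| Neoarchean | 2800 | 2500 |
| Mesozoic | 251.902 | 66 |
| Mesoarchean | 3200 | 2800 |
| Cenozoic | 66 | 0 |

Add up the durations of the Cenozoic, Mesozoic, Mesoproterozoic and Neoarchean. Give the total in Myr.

Each duration: Cenozoic = 66; Mesozoic = 185.902; Mesoproterozoic = 600; Neoarchean = 300.
Sum: 66 + 185.902 + 600 + 300 = 1151.902 Myr.

1151.902 million years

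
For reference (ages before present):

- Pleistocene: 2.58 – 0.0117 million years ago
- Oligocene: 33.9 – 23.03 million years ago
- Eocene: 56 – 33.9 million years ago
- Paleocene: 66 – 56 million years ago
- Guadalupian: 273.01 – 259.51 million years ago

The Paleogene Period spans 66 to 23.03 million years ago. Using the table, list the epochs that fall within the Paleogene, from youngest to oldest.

Oligocene, Eocene, Paleocene

Epochs with both bounds inside 66–23.03 Ma: Oligocene (33.9–23.03), Eocene (56–33.9), Paleocene (66–56).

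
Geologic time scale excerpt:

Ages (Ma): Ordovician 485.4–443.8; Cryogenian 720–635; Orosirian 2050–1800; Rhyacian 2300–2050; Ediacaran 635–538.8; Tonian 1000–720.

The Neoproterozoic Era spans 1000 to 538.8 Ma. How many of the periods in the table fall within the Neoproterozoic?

3

Periods inside 1000–538.8 Ma: Tonian, Cryogenian, Ediacaran — 3 in total.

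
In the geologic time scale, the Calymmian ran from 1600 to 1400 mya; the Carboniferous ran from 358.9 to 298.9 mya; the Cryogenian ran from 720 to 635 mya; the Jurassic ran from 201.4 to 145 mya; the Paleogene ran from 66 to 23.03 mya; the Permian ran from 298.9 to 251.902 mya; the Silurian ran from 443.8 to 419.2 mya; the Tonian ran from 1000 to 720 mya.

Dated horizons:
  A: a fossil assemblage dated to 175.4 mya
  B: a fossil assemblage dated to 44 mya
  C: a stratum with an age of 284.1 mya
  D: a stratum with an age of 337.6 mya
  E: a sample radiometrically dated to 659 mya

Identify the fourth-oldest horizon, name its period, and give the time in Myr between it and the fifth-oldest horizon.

Sorted oldest-first by Ma: E (659), D (337.6), C (284.1), A (175.4), B (44).
The fourth oldest is A at 175.4 Ma, which lies in 201.4–145 Ma: the Jurassic.
The fifth oldest is B at 44 Ma; separation = |175.4 − 44| = 131.4 Myr.

A, in the Jurassic; 131.4 million years to B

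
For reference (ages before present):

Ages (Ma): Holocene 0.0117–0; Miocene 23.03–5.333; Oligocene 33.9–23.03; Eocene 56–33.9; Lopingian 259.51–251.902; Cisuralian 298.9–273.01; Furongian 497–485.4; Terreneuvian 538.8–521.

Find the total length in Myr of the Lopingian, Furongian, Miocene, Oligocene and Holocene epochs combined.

Each duration: Lopingian = 7.608; Furongian = 11.6; Miocene = 17.697; Oligocene = 10.87; Holocene = 0.0117.
Sum: 7.608 + 11.6 + 17.697 + 10.87 + 0.0117 = 47.7867 Myr.

47.7867 million years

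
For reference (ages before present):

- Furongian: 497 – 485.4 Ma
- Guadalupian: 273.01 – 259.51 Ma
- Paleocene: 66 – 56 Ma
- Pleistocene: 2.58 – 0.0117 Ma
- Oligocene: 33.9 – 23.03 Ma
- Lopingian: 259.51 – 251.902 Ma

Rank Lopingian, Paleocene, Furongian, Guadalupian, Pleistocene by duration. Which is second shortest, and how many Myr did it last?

Lopingian, 7.608 million years

Durations: Lopingian 7.608; Paleocene 10; Furongian 11.6; Guadalupian 13.5; Pleistocene 2.5683 Myr.
Sorted shortest-first: Pleistocene (2.5683), Lopingian (7.608), Paleocene (10), Furongian (11.6), Guadalupian (13.5).
The second shortest is Lopingian at 7.608 Myr.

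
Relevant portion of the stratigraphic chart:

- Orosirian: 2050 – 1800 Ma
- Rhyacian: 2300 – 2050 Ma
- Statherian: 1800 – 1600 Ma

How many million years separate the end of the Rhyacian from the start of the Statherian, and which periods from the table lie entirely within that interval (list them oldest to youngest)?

The Rhyacian closes at 2050 Ma and the Statherian opens at 1800 Ma, so the interval is 2050 − 1800 = 250 Myr.
A period fits inside if it starts at or after 2050 Ma and ends at or before 1800 Ma; oldest first that gives Orosirian.

250 million years; Orosirian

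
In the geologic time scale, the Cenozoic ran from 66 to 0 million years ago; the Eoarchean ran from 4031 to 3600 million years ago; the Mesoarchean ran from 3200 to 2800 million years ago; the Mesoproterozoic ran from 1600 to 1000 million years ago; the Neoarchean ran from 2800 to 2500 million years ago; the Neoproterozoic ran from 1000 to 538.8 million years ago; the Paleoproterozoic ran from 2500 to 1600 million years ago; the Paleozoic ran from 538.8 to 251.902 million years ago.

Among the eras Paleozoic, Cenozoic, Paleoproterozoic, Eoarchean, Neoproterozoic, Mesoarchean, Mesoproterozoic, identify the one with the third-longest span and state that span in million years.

Durations: Paleozoic 286.898; Cenozoic 66; Paleoproterozoic 900; Eoarchean 431; Neoproterozoic 461.2; Mesoarchean 400; Mesoproterozoic 600 Myr.
Sorted longest-first: Paleoproterozoic (900), Mesoproterozoic (600), Neoproterozoic (461.2), Eoarchean (431), Mesoarchean (400), Paleozoic (286.898), Cenozoic (66).
The third longest is Neoproterozoic at 461.2 Myr.

Neoproterozoic, 461.2 million years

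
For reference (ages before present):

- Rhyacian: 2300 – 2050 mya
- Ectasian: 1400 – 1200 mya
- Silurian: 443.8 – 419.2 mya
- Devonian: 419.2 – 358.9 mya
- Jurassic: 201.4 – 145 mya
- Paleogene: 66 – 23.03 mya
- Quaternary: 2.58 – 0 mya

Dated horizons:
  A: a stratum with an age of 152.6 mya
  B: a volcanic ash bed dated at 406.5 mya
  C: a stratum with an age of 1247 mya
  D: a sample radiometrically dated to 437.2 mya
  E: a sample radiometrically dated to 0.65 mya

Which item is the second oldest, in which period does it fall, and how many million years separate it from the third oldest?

Larger Ma means older, so oldest first: C 1247 > D 437.2 > B 406.5 > A 152.6 > E 0.65.
Counting 2 along gives D (437.2 Ma); the excerpt puts that inside the Silurian, 443.8–419.2 Ma.
Next in line is B (406.5 Ma), and 437.2 − 406.5 = 30.7 Myr.

D, in the Silurian; 30.7 million years to B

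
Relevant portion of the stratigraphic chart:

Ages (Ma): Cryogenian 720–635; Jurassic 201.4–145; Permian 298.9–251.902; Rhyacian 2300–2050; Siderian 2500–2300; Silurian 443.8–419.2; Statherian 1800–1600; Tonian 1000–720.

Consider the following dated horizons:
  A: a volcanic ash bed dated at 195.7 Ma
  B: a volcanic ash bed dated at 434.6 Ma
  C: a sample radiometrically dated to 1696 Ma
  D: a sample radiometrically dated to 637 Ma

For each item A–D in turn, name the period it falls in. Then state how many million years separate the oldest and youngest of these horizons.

A — Jurassic; B — Silurian; C — Statherian; D — Cryogenian; span 1500.3 million years

A: 195.7 Ma lies in 201.4–145 Ma, so Jurassic.
B: 434.6 Ma lies in 443.8–419.2 Ma, so Silurian.
C: 1696 Ma lies in 1800–1600 Ma, so Statherian.
D: 637 Ma lies in 720–635 Ma, so Cryogenian.
Oldest = 1696 Ma, youngest = 195.7 Ma → span 1500.3 Myr.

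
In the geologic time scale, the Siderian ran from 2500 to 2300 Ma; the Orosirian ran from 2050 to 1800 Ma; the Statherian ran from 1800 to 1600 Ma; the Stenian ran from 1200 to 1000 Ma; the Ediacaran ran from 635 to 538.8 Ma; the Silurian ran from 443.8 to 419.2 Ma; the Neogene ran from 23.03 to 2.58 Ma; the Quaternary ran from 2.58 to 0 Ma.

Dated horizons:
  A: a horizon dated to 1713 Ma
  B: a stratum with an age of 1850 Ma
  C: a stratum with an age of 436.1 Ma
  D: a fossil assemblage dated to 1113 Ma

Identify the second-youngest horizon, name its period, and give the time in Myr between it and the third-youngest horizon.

D, in the Stenian; 600 million years to A

Smaller Ma means younger, so youngest first: C 436.1 < D 1113 < A 1713 < B 1850.
Counting 2 along gives D (1113 Ma); the excerpt puts that inside the Stenian, 1200–1000 Ma.
Next in line is A (1713 Ma), and 1713 − 1113 = 600 Myr.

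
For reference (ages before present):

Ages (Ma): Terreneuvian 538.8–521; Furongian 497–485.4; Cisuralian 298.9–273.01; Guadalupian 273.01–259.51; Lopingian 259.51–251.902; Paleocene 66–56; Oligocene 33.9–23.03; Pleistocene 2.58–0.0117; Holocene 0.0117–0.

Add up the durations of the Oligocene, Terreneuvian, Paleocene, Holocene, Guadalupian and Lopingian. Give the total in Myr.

Each duration: Oligocene = 10.87; Terreneuvian = 17.8; Paleocene = 10; Holocene = 0.0117; Guadalupian = 13.5; Lopingian = 7.608.
Sum: 10.87 + 17.8 + 10 + 0.0117 + 13.5 + 7.608 = 59.7897 Myr.

59.7897 million years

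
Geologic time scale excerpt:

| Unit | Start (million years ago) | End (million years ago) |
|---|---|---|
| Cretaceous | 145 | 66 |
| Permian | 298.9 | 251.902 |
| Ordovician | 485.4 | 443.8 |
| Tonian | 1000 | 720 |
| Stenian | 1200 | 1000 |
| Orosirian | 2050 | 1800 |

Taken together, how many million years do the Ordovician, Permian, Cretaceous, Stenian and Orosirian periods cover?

Each duration: Ordovician = 41.6; Permian = 46.998; Cretaceous = 79; Stenian = 200; Orosirian = 250.
Sum: 41.6 + 46.998 + 79 + 200 + 250 = 617.598 Myr.

617.598 million years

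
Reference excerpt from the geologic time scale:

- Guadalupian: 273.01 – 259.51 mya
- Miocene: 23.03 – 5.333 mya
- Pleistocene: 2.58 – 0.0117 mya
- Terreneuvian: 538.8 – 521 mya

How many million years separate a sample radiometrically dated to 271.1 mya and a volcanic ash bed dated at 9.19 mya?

271.1 − 9.19 = 261.91 million years.

261.91 million years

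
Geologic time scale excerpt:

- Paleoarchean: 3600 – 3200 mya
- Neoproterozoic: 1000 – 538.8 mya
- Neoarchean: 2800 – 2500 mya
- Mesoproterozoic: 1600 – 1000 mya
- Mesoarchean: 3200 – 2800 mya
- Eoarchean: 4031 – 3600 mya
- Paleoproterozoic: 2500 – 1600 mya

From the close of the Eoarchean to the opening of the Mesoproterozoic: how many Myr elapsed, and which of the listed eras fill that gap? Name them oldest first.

2000 million years; Paleoarchean, Mesoarchean, Neoarchean, Paleoproterozoic

End of Eoarchean = 3600 Ma; start of Mesoproterozoic = 1600 Ma.
Gap = 3600 − 1600 = 2000 Myr.
Eras wholly inside 3600–1600 Ma: Paleoarchean (3600–3200), Mesoarchean (3200–2800), Neoarchean (2800–2500), Paleoproterozoic (2500–1600).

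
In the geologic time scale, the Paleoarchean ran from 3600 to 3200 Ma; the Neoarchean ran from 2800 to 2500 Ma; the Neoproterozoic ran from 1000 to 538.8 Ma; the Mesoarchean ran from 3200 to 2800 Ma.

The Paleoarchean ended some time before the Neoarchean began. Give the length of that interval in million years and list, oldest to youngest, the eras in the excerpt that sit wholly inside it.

End of Paleoarchean = 3200 Ma; start of Neoarchean = 2800 Ma.
Gap = 3200 − 2800 = 400 Myr.
Eras wholly inside 3200–2800 Ma: Mesoarchean (3200–2800).

400 million years; Mesoarchean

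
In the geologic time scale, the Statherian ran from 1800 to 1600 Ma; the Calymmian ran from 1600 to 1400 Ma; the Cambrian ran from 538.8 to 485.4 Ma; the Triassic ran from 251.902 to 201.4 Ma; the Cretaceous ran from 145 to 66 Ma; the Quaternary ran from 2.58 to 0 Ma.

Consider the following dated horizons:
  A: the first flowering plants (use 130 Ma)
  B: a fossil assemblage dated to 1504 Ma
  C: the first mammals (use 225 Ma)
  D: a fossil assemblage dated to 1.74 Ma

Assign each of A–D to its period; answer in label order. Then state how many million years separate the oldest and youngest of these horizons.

A — Cretaceous; B — Calymmian; C — Triassic; D — Quaternary; span 1502.26 million years

A: 130 Ma lies in 145–66 Ma, so Cretaceous.
B: 1504 Ma lies in 1600–1400 Ma, so Calymmian.
C: 225 Ma lies in 251.902–201.4 Ma, so Triassic.
D: 1.74 Ma lies in 2.58–0 Ma, so Quaternary.
Oldest = 1504 Ma, youngest = 1.74 Ma → span 1502.26 Myr.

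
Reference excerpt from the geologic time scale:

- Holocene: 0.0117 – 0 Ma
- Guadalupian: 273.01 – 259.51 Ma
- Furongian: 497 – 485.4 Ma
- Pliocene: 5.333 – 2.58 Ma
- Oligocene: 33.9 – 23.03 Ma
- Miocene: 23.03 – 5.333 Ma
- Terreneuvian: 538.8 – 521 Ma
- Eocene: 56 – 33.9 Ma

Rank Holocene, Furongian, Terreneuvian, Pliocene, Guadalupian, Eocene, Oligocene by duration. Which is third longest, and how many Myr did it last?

Guadalupian, 13.5 million years

Durations: Holocene 0.0117; Furongian 11.6; Terreneuvian 17.8; Pliocene 2.753; Guadalupian 13.5; Eocene 22.1; Oligocene 10.87 Myr.
Sorted longest-first: Eocene (22.1), Terreneuvian (17.8), Guadalupian (13.5), Furongian (11.6), Oligocene (10.87), Pliocene (2.753), Holocene (0.0117).
The third longest is Guadalupian at 13.5 Myr.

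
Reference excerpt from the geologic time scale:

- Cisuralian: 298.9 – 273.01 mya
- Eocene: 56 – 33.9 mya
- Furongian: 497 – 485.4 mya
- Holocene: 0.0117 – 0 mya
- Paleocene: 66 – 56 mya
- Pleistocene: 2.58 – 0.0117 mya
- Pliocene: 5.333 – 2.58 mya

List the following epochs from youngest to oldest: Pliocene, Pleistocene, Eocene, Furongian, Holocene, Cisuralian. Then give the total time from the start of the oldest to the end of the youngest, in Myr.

From the excerpt: Pliocene 5.333–2.58; Pleistocene 2.58–0.0117; Eocene 56–33.9; Furongian 497–485.4; Holocene 0.0117–0; Cisuralian 298.9–273.01 (Ma).
Larger Ma is earlier, so the oldest is Furongian and the youngest is Holocene; youngest to oldest: Holocene, Pleistocene, Pliocene, Eocene, Cisuralian, Furongian.
Oldest start 497 minus youngest end 0 gives 497 Myr overall.

Holocene, Pleistocene, Pliocene, Eocene, Cisuralian, Furongian; total span 497 Myr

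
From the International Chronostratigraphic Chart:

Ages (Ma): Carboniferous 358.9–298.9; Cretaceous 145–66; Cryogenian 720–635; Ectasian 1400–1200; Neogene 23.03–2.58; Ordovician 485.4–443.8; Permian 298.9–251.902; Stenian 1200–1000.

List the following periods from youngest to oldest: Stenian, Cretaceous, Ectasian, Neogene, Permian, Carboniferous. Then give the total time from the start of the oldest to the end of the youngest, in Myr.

Neogene, Cretaceous, Permian, Carboniferous, Stenian, Ectasian; total span 1397.42 Myr

From the excerpt: Stenian 1200–1000; Cretaceous 145–66; Ectasian 1400–1200; Neogene 23.03–2.58; Permian 298.9–251.902; Carboniferous 358.9–298.9 (Ma).
Larger Ma is earlier, so the oldest is Ectasian and the youngest is Neogene; youngest to oldest: Neogene, Cretaceous, Permian, Carboniferous, Stenian, Ectasian.
Oldest start 1400 minus youngest end 2.58 gives 1397.42 Myr overall.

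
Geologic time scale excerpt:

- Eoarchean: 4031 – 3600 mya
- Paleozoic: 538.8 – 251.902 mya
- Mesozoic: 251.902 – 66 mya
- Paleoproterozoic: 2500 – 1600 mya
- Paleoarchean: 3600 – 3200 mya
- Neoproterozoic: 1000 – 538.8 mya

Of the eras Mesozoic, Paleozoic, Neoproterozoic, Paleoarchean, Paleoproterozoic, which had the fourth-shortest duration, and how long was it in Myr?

Durations: Mesozoic 185.902; Paleozoic 286.898; Neoproterozoic 461.2; Paleoarchean 400; Paleoproterozoic 900 Myr.
Sorted shortest-first: Mesozoic (185.902), Paleozoic (286.898), Paleoarchean (400), Neoproterozoic (461.2), Paleoproterozoic (900).
The fourth shortest is Neoproterozoic at 461.2 Myr.

Neoproterozoic, 461.2 million years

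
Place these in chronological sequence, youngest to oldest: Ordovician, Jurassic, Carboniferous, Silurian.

Jurassic, Carboniferous, Silurian, Ordovician

Group by era (each group listed oldest first) — Paleozoic: Ordovician, Silurian, Carboniferous; Mesozoic: Jurassic. The eras run Paleozoic → Mesozoic → Cenozoic. Concatenating the groups in that era order and then reversing gives youngest to oldest.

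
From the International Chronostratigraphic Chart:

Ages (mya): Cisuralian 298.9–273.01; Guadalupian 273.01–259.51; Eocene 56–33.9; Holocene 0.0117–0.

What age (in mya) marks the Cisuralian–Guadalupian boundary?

The Cisuralian ends and the Guadalupian begins at 273.01 mya.

273.01 mya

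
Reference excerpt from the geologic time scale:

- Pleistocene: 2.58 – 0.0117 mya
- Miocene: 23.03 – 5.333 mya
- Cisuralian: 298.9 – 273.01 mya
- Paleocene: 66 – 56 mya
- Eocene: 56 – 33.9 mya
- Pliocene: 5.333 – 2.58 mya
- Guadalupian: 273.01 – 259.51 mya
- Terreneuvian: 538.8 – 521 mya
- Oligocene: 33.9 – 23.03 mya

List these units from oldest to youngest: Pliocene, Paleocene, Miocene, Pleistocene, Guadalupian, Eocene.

Guadalupian, then Paleocene, then Eocene, then Miocene, then Pliocene, then Pleistocene

Sorting by start age (descending Ma, since larger Ma = older): Guadalupian began 273.01, Paleocene began 66, Eocene began 56, Miocene began 23.03, Pliocene began 5.333, Pleistocene began 2.58.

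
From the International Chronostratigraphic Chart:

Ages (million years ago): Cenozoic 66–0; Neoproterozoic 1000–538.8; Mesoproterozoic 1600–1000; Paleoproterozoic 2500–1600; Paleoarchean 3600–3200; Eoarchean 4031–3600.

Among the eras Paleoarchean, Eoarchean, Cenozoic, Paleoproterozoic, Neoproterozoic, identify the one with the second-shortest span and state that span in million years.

Start − end for each: Paleoarchean 3600 − 3200 = 400; Eoarchean 4031 − 3600 = 431; Cenozoic 66 − 0 = 66; Paleoproterozoic 2500 − 1600 = 900; Neoproterozoic 1000 − 538.8 = 461.2.
Ranking these from shortest: Cenozoic < Paleoarchean < Eoarchean < Neoproterozoic < Paleoproterozoic.
Position 2 in that ranking is Paleoarchean, which lasted 400 Myr.

Paleoarchean, 400 million years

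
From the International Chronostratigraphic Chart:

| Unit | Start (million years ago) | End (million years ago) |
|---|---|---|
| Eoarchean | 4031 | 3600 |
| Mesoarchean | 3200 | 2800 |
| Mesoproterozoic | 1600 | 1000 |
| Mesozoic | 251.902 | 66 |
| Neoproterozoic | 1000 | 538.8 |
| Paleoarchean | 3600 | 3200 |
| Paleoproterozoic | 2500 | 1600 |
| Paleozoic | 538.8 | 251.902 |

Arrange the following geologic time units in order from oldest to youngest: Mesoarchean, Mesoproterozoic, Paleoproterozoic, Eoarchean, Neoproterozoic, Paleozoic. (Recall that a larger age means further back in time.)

Eoarchean → Mesoarchean → Paleoproterozoic → Mesoproterozoic → Neoproterozoic → Paleozoic

The oldest of these is Eoarchean (starts 4031 Ma) and the youngest is Paleozoic (ends 251.902 Ma).
In between, by decreasing start age: Mesoarchean (3200), Paleoproterozoic (2500), Mesoproterozoic (1600), Neoproterozoic (1000).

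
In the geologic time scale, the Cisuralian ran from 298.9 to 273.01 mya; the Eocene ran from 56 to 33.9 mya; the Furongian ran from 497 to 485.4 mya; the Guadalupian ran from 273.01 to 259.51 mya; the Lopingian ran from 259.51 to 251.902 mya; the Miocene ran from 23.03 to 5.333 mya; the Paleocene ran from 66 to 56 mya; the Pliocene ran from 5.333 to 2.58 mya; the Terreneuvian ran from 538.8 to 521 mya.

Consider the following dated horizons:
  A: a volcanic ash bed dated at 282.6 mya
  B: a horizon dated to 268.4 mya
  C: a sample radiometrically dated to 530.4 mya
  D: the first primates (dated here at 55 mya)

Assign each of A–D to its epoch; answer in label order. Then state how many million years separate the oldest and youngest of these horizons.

A: 282.6 Ma lies in 298.9–273.01 Ma, so Cisuralian.
B: 268.4 Ma lies in 273.01–259.51 Ma, so Guadalupian.
C: 530.4 Ma lies in 538.8–521 Ma, so Terreneuvian.
D: 55 Ma lies in 56–33.9 Ma, so Eocene.
Oldest = 530.4 Ma, youngest = 55 Ma → span 475.4 Myr.

A — Cisuralian; B — Guadalupian; C — Terreneuvian; D — Eocene; span 475.4 million years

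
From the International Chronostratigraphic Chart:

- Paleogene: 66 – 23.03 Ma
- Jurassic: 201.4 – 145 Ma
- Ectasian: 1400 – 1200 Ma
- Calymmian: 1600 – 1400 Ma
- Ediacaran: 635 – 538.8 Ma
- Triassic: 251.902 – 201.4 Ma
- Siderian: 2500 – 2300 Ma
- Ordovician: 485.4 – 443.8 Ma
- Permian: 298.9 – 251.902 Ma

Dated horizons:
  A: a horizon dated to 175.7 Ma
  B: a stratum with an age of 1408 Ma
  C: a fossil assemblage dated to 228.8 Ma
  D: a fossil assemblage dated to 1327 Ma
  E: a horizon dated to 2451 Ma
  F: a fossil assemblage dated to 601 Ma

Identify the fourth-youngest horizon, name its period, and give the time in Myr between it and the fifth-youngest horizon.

Smaller Ma means younger, so youngest first: A 175.7 < C 228.8 < F 601 < D 1327 < B 1408 < E 2451.
Counting 4 along gives D (1327 Ma); the excerpt puts that inside the Ectasian, 1400–1200 Ma.
Next in line is B (1408 Ma), and 1408 − 1327 = 81 Myr.

D, in the Ectasian; 81 million years to B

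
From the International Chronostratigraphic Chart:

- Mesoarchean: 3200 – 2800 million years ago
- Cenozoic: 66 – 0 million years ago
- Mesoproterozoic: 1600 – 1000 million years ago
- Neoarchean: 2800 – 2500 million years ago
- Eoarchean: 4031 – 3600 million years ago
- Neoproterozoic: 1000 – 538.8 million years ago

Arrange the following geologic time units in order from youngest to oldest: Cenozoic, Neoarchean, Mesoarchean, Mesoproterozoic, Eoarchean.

Cenozoic, Mesoproterozoic, Neoarchean, Mesoarchean, Eoarchean

The oldest of these is Eoarchean (starts 4031 Ma) and the youngest is Cenozoic (ends 0 Ma).
In between, by decreasing start age: Mesoarchean (3200), Neoarchean (2800), Mesoproterozoic (1600).
Listing youngest first means reversing that sequence.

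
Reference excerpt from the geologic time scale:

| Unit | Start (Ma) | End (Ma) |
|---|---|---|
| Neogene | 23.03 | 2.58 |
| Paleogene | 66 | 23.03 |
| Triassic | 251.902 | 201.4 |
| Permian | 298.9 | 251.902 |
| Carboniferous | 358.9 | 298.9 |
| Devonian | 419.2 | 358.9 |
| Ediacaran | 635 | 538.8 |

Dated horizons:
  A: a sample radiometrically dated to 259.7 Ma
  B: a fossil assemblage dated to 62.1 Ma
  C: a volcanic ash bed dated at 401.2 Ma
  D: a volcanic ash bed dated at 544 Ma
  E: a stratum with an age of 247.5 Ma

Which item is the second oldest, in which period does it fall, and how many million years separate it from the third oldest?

C, in the Devonian; 141.5 million years to A

Sorted oldest-first by Ma: D (544), C (401.2), A (259.7), E (247.5), B (62.1).
The second oldest is C at 401.2 Ma, which lies in 419.2–358.9 Ma: the Devonian.
The third oldest is A at 259.7 Ma; separation = |401.2 − 259.7| = 141.5 Myr.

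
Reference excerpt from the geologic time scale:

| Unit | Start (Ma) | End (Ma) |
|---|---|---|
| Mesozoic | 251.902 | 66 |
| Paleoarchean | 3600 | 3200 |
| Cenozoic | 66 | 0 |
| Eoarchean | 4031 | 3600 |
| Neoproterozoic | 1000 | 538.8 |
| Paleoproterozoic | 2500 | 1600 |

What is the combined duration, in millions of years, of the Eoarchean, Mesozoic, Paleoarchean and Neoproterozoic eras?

1478.102 million years

Each duration: Eoarchean = 431; Mesozoic = 185.902; Paleoarchean = 400; Neoproterozoic = 461.2.
Sum: 431 + 185.902 + 400 + 461.2 = 1478.102 Myr.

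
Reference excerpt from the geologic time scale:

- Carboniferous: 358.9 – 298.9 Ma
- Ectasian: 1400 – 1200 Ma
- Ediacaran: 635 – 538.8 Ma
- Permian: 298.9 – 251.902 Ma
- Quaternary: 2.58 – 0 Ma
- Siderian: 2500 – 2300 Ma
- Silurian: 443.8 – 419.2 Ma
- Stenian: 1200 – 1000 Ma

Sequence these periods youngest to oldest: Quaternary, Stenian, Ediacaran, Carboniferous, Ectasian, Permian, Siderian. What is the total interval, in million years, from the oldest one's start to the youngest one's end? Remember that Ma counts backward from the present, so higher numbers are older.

Start ages (Ma): Siderian 2500, Ectasian 1400, Stenian 1200, Ediacaran 635, Carboniferous 358.9, Permian 298.9, Quaternary 2.58.
Ordered youngest to oldest: Quaternary, Permian, Carboniferous, Ediacaran, Stenian, Ectasian, Siderian.
Span = 2500 − 0 = 2500 Myr.

Quaternary → Permian → Carboniferous → Ediacaran → Stenian → Ectasian → Siderian; total span 2500 Myr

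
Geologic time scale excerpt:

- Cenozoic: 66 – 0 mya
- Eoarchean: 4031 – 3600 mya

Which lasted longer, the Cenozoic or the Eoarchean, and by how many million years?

Eoarchean, by 365 million years

Cenozoic: 66 − 0 = 66 Myr.
Eoarchean: 4031 − 3600 = 431 Myr.
Difference: 431 − 66 = 365 Myr, so the Eoarchean was longer.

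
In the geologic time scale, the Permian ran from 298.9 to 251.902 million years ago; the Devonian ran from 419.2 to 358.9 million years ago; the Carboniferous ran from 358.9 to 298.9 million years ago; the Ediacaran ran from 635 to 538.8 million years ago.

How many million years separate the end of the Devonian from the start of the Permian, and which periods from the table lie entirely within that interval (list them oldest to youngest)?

The Devonian closes at 358.9 Ma and the Permian opens at 298.9 Ma, so the interval is 358.9 − 298.9 = 60 Myr.
A period fits inside if it starts at or after 358.9 Ma and ends at or before 298.9 Ma; oldest first that gives Carboniferous.

60 million years; Carboniferous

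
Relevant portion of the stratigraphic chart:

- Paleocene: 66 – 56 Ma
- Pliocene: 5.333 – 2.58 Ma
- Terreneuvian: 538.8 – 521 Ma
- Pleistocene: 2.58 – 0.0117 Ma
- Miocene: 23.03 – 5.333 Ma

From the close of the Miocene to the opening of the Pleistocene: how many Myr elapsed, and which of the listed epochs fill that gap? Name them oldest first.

The Miocene closes at 5.333 Ma and the Pleistocene opens at 2.58 Ma, so the interval is 5.333 − 2.58 = 2.753 Myr.
An epoch fits inside if it starts at or after 5.333 Ma and ends at or before 2.58 Ma; oldest first that gives Pliocene.

2.753 million years; Pliocene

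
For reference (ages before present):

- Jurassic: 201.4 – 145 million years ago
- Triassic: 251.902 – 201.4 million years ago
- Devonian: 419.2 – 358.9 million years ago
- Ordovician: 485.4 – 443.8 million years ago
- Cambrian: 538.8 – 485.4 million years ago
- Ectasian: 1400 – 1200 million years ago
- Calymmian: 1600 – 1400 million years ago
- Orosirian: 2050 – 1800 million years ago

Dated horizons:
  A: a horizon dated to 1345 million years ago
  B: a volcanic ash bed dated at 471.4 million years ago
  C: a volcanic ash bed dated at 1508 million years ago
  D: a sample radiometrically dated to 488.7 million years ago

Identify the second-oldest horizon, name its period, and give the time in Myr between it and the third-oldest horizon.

A, in the Ectasian; 856.3 million years to D

Larger Ma means older, so oldest first: C 1508 > A 1345 > D 488.7 > B 471.4.
Counting 2 along gives A (1345 Ma); the excerpt puts that inside the Ectasian, 1400–1200 Ma.
Next in line is D (488.7 Ma), and 1345 − 488.7 = 856.3 Myr.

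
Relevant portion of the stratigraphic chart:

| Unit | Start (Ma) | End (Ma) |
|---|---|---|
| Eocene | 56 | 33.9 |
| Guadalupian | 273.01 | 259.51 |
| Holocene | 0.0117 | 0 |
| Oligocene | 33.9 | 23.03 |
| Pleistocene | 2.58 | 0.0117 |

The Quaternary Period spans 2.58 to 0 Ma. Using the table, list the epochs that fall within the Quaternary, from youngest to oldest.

Epochs with both bounds inside 2.58–0 Ma: Holocene (0.0117–0), Pleistocene (2.58–0.0117).

Holocene, Pleistocene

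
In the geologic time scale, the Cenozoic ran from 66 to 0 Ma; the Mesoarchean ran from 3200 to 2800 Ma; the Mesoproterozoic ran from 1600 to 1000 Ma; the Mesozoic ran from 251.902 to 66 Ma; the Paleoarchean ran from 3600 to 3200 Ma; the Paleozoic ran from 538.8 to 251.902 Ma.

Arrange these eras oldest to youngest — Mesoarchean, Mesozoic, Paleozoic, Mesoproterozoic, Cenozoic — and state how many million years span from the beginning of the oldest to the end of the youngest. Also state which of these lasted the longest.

Mesoarchean, Mesoproterozoic, Paleozoic, Mesozoic, Cenozoic; total span 3200 Myr; longest is Mesoproterozoic

From the excerpt: Mesoarchean 3200–2800; Mesozoic 251.902–66; Paleozoic 538.8–251.902; Mesoproterozoic 1600–1000; Cenozoic 66–0 (Ma).
Larger Ma is earlier, so the oldest is Mesoarchean and the youngest is Cenozoic; oldest to youngest: Mesoarchean, Mesoproterozoic, Paleozoic, Mesozoic, Cenozoic.
Oldest start 3200 minus youngest end 0 gives 3200 Myr overall.
Individual lengths (start − end): Mesoproterozoic 600; Cenozoic 66; Mesozoic 185.902; Paleozoic 286.898; Mesoarchean 400. The largest is Mesoproterozoic at 600 Myr.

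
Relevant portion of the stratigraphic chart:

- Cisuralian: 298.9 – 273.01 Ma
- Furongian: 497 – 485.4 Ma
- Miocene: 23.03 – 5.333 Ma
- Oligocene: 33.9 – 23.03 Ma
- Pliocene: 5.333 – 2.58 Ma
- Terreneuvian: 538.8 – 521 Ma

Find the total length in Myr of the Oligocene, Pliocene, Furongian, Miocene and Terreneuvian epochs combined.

60.72 million years

Duration is start − end for each: (33.9 − 23.03) + (5.333 − 2.58) + (497 − 485.4) + (23.03 − 5.333) + (538.8 − 521).
That is 10.87 + 2.753 + 11.6 + 17.697 + 17.8, which totals 60.72 million years.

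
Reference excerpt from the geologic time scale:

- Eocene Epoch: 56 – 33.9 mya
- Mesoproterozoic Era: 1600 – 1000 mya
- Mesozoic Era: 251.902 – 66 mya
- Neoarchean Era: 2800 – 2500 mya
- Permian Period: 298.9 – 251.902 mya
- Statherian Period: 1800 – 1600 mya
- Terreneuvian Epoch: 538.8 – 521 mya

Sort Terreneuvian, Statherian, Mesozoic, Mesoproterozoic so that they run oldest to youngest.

The oldest of these is Statherian (starts 1800 Ma) and the youngest is Mesozoic (ends 66 Ma).
In between, by decreasing start age: Mesoproterozoic (1600), Terreneuvian (538.8).

Statherian, Mesoproterozoic, Terreneuvian, Mesozoic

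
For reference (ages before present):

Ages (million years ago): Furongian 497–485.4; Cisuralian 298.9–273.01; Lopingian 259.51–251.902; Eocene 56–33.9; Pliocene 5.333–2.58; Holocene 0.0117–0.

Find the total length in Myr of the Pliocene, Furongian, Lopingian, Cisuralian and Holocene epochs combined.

47.8627 million years

Each duration: Pliocene = 2.753; Furongian = 11.6; Lopingian = 7.608; Cisuralian = 25.89; Holocene = 0.0117.
Sum: 2.753 + 11.6 + 7.608 + 25.89 + 0.0117 = 47.8627 Myr.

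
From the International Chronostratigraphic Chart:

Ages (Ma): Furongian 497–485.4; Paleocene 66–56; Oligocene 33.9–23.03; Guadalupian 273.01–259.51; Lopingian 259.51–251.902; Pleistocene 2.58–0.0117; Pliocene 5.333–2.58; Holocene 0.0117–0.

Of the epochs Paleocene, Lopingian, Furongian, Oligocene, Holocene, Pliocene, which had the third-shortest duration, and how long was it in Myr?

Lopingian, 7.608 million years

Durations: Paleocene 10; Lopingian 7.608; Furongian 11.6; Oligocene 10.87; Holocene 0.0117; Pliocene 2.753 Myr.
Sorted shortest-first: Holocene (0.0117), Pliocene (2.753), Lopingian (7.608), Paleocene (10), Oligocene (10.87), Furongian (11.6).
The third shortest is Lopingian at 7.608 Myr.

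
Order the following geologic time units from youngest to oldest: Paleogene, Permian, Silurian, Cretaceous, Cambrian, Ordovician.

Paleogene → Cretaceous → Permian → Silurian → Ordovician → Cambrian

Group by era (each group listed oldest first) — Paleozoic: Cambrian, Ordovician, Silurian, Permian; Mesozoic: Cretaceous; Cenozoic: Paleogene. The eras run Paleozoic → Mesozoic → Cenozoic. Concatenating the groups in that era order and then reversing gives youngest to oldest.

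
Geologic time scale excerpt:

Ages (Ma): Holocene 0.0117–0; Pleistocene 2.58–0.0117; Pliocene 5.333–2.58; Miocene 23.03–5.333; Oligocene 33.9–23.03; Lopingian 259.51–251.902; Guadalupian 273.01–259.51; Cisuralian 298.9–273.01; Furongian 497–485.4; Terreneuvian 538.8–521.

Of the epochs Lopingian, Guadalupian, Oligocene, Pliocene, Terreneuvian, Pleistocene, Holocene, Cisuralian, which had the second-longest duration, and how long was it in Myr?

Start − end for each: Lopingian 259.51 − 251.902 = 7.608; Guadalupian 273.01 − 259.51 = 13.5; Oligocene 33.9 − 23.03 = 10.87; Pliocene 5.333 − 2.58 = 2.753; Terreneuvian 538.8 − 521 = 17.8; Pleistocene 2.58 − 0.0117 = 2.5683; Holocene 0.0117 − 0 = 0.0117; Cisuralian 298.9 − 273.01 = 25.89.
Ranking these from longest: Cisuralian > Terreneuvian > Guadalupian > Oligocene > Lopingian > Pliocene > Pleistocene > Holocene.
Position 2 in that ranking is Terreneuvian, which lasted 17.8 Myr.

Terreneuvian, 17.8 million years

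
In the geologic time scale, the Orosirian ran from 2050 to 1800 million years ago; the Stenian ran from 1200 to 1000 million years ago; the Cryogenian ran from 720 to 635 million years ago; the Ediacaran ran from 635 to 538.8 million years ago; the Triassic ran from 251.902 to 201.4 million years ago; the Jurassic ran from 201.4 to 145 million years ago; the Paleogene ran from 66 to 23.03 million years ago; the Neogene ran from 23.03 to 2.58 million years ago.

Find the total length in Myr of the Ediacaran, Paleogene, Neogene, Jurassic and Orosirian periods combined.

Duration is start − end for each: (635 − 538.8) + (66 − 23.03) + (23.03 − 2.58) + (201.4 − 145) + (2050 − 1800).
That is 96.2 + 42.97 + 20.45 + 56.4 + 250, which totals 466.02 million years.

466.02 million years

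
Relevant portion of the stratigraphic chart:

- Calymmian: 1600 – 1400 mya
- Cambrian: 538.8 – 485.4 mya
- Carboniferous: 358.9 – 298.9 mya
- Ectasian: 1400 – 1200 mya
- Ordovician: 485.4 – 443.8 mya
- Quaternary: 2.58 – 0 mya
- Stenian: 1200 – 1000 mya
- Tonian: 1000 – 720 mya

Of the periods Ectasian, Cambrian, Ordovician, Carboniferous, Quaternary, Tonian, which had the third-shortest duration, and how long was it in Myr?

Durations: Ectasian 200; Cambrian 53.4; Ordovician 41.6; Carboniferous 60; Quaternary 2.58; Tonian 280 Myr.
Sorted shortest-first: Quaternary (2.58), Ordovician (41.6), Cambrian (53.4), Carboniferous (60), Ectasian (200), Tonian (280).
The third shortest is Cambrian at 53.4 Myr.

Cambrian, 53.4 million years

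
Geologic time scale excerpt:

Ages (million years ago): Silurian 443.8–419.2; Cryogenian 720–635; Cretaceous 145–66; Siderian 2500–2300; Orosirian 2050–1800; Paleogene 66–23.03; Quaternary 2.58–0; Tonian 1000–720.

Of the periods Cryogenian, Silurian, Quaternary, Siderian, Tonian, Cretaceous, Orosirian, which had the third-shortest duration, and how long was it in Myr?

Durations: Cryogenian 85; Silurian 24.6; Quaternary 2.58; Siderian 200; Tonian 280; Cretaceous 79; Orosirian 250 Myr.
Sorted shortest-first: Quaternary (2.58), Silurian (24.6), Cretaceous (79), Cryogenian (85), Siderian (200), Orosirian (250), Tonian (280).
The third shortest is Cretaceous at 79 Myr.

Cretaceous, 79 million years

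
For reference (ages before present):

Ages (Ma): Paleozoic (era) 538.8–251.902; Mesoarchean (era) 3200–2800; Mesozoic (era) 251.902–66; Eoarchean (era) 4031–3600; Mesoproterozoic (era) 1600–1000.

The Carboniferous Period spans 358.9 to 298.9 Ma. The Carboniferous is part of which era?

The Carboniferous (358.9–298.9 Ma) lies entirely within 538.8–251.902 Ma, the Paleozoic Era.

Paleozoic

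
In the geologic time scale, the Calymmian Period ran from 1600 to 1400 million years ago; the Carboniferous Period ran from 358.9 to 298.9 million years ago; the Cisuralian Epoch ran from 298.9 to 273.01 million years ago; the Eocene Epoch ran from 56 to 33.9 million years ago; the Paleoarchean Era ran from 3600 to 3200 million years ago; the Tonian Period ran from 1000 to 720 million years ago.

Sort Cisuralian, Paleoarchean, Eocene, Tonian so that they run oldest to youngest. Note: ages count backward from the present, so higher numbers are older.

Sorting by start age (descending Ma, since larger Ma = older): Paleoarchean start 3600, Tonian start 1000, Cisuralian start 298.9, Eocene start 56.

Paleoarchean, Tonian, Cisuralian, Eocene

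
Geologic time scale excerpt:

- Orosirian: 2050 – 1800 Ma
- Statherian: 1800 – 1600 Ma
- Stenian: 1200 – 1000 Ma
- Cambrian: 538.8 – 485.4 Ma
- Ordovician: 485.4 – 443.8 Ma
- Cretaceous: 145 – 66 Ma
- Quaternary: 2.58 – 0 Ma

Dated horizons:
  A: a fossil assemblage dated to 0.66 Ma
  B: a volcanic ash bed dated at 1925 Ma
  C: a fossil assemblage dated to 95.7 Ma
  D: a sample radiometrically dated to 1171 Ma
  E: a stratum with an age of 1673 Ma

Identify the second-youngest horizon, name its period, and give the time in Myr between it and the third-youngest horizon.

Sorted youngest-first by Ma: A (0.66), C (95.7), D (1171), E (1673), B (1925).
The second youngest is C at 95.7 Ma, which lies in 145–66 Ma: the Cretaceous.
The third youngest is D at 1171 Ma; separation = |95.7 − 1171| = 1075.3 Myr.

C, in the Cretaceous; 1075.3 million years to D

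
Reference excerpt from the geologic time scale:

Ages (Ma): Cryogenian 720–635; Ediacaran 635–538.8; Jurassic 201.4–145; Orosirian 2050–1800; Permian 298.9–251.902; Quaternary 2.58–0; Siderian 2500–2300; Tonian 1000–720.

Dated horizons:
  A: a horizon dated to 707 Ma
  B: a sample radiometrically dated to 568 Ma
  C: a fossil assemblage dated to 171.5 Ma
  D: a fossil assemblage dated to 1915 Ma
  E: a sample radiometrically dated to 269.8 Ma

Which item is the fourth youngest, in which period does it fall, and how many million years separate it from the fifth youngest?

Sorted youngest-first by Ma: C (171.5), E (269.8), B (568), A (707), D (1915).
The fourth youngest is A at 707 Ma, which lies in 720–635 Ma: the Cryogenian.
The fifth youngest is D at 1915 Ma; separation = |707 − 1915| = 1208 Myr.

A, in the Cryogenian; 1208 million years to D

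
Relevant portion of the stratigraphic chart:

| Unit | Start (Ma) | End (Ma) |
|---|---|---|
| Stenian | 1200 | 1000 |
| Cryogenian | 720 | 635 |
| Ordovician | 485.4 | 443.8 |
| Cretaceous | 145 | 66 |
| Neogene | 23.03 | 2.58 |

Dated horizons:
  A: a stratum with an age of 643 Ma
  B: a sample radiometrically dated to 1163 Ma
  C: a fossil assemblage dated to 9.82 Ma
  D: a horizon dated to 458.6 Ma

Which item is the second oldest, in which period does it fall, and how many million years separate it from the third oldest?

Larger Ma means older, so oldest first: B 1163 > A 643 > D 458.6 > C 9.82.
Counting 2 along gives A (643 Ma); the excerpt puts that inside the Cryogenian, 720–635 Ma.
Next in line is D (458.6 Ma), and 643 − 458.6 = 184.4 Myr.

A, in the Cryogenian; 184.4 million years to D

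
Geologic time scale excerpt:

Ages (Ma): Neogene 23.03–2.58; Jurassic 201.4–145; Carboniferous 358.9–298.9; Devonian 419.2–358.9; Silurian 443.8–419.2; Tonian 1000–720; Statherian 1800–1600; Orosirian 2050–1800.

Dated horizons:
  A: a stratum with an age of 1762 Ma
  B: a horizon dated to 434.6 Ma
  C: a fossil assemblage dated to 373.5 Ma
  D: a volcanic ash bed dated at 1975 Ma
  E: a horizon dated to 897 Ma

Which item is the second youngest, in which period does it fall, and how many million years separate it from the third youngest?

Sorted youngest-first by Ma: C (373.5), B (434.6), E (897), A (1762), D (1975).
The second youngest is B at 434.6 Ma, which lies in 443.8–419.2 Ma: the Silurian.
The third youngest is E at 897 Ma; separation = |434.6 − 897| = 462.4 Myr.

B, in the Silurian; 462.4 million years to E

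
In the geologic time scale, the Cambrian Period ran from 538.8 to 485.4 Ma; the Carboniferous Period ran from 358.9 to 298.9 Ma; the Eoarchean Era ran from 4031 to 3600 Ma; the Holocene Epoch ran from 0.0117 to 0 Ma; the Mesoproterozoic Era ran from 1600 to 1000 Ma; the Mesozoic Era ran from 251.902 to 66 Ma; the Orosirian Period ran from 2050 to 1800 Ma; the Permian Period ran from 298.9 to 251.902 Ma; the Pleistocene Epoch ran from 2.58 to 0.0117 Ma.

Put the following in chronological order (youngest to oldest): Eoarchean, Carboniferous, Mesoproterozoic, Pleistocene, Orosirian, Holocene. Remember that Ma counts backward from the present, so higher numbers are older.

Read off each span (Ma): Eoarchean 4031–3600; Carboniferous 358.9–298.9; Mesoproterozoic 1600–1000; Pleistocene 2.58–0.0117; Orosirian 2050–1800; Holocene 0.0117–0.
Larger Ma is older, so oldest→youngest is Eoarchean, Orosirian, Mesoproterozoic, Carboniferous, Pleistocene, Holocene; reverse it for youngest→oldest.

Holocene, then Pleistocene, then Carboniferous, then Mesoproterozoic, then Orosirian, then Eoarchean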